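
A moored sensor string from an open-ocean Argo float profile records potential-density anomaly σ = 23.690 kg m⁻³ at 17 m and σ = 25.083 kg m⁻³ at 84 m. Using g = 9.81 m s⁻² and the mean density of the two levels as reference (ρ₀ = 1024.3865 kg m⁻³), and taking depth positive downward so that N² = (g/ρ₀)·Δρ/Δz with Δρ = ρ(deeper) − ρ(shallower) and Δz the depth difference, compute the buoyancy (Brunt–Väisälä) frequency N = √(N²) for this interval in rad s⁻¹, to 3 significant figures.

0.0141 rad s⁻¹

Δρ = 1025.083 − 1023.690 = 1.393 kg m⁻³ over Δz = 84 − 17 = 67 m.
N² = (9.81/1024.3865) × (1.393/67) = 1.9910 × 10⁻⁴ s⁻².
N = √(1.9910 × 10⁻⁴) = 0.014110 rad s⁻¹ ≈ 0.0141 rad s⁻¹.
Since Δρ > 0 the layer is stably stratified.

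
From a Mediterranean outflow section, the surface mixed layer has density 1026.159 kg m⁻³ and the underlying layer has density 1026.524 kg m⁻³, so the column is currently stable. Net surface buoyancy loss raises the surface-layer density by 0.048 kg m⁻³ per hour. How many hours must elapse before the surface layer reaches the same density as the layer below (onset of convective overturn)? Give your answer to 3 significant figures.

7.60 hours

Density deficit of the surface layer: 1026.524 − 1026.159 = 0.365 kg m⁻³.
Required change = 0.365 / 0.048 = 7.60 hours.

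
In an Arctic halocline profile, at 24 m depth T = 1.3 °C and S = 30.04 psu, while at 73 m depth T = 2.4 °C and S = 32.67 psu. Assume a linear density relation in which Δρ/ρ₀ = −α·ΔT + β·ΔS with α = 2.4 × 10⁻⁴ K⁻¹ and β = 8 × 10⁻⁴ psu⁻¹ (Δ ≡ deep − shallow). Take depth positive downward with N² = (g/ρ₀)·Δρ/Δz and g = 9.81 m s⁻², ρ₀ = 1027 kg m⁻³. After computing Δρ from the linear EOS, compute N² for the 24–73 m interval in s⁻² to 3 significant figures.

3.68 × 10⁻⁴ s⁻²

ΔT = +1.1 K, ΔS = +2.63 psu (deep − shallow).
Δρ/ρ₀ = −αΔT + βΔS = -2.64 × 10⁻⁴ + 2.104 × 10⁻³ = 1.84 × 10⁻³, so Δρ ≈ 1.890 kg m⁻³.
N² = (g/ρ₀)·Δρ/Δz = g·(Δρ/ρ₀)/Δz = 9.81 × 1.84 × 10⁻³ / 49 = 3.6838 × 10⁻⁴ s⁻² ≈ 3.68 × 10⁻⁴ s⁻².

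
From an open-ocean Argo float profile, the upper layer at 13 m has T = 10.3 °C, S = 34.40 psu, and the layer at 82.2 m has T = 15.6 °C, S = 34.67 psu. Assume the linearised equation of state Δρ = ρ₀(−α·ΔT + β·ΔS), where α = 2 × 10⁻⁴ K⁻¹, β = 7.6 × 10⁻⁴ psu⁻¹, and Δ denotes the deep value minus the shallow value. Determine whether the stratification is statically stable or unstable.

unstable

ΔT = 15.6 − 10.3 = +5.3 K and ΔS = 34.67 − 34.40 = +0.27 psu (deep − shallow).
−αΔT = -1.06 × 10⁻³; βΔS = 2.052 × 10⁻⁴; sum Δρ/ρ₀ = -8.548 × 10⁻⁴.
Δρ/ρ₀ < 0, so Δρ < 0: deeper water is lighter → statically unstable; the column would overturn.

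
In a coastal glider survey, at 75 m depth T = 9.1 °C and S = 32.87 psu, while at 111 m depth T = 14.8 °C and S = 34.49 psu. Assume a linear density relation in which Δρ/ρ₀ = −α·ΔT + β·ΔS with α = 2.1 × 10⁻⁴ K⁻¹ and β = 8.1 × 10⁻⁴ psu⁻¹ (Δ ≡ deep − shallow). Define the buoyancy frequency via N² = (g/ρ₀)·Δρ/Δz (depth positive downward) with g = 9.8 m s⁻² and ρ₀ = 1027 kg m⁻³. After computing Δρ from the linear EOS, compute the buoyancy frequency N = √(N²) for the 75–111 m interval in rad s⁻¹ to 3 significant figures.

ΔT = +5.7 K, ΔS = +1.62 psu (deep − shallow).
Δρ/ρ₀ = −αΔT + βΔS = -1.197 × 10⁻³ + 1.3122 × 10⁻³ = 1.152 × 10⁻⁴, so Δρ ≈ 0.1183 kg m⁻³.
N² = (g/ρ₀)·Δρ/Δz = g·(Δρ/ρ₀)/Δz = 9.8 × 1.152 × 10⁻⁴ / 36 = 3.1360 × 10⁻⁵ s⁻².
N = √(3.1360 × 10⁻⁵) = 5.6000 × 10⁻³ rad s⁻¹ ≈ 5.60 × 10⁻³ rad s⁻¹.

5.60 × 10⁻³ rad s⁻¹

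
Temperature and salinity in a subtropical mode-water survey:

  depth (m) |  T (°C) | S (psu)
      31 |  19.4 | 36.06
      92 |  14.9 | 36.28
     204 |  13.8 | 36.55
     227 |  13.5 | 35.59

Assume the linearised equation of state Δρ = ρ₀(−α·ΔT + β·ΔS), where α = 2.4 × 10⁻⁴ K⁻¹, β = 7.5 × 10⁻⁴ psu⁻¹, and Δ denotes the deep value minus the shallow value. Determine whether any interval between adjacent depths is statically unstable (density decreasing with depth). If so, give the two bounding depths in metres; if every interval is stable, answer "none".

204–227 m

Evaluate Δρ/ρ₀ = −αΔT + βΔS across each adjacent pair:
  31–92 m: −αΔT+βΔS = −(2.4 × 10⁻⁴)(-4.5)+(7.5 × 10⁻⁴)(+0.22) = 1.2 × 10⁻³ → stable
  92–204 m: −αΔT+βΔS = −(2.4 × 10⁻⁴)(-1.1)+(7.5 × 10⁻⁴)(+0.27) = 4.7 × 10⁻⁴ → stable
  204–227 m: −αΔT+βΔS = −(2.4 × 10⁻⁴)(-0.3)+(7.5 × 10⁻⁴)(-0.96) = -6.5 × 10⁻⁴ → UNSTABLE
The 204–227 m interval has Δρ < 0: lighter water underlies denser water.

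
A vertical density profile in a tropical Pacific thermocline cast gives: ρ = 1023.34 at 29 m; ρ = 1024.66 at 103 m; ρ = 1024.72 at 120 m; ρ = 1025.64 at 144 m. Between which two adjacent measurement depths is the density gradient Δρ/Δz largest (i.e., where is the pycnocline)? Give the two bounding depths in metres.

Compute the density gradient over each adjacent pair:
  29–103 m: Δρ/Δz = 1.32/74 = 0.018 kg m⁻⁴
  103–120 m: Δρ/Δz = 0.06/17 = 3.5 × 10⁻³ kg m⁻⁴
  120–144 m: Δρ/Δz = 0.92/24 = 0.038 kg m⁻⁴
The largest gradient is in the 120–144 m interval — the pycnocline.

120–144 m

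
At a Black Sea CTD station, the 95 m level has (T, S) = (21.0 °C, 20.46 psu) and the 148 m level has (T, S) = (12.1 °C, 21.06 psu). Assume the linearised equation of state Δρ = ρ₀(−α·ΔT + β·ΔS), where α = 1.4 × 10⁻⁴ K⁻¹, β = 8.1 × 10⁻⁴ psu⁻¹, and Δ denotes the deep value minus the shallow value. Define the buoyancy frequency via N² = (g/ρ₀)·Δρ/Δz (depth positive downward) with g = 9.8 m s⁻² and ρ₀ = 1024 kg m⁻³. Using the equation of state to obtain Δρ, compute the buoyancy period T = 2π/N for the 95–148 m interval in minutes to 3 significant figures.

ΔT = -8.9 K, ΔS = +0.60 psu (deep − shallow).
Δρ/ρ₀ = −αΔT + βΔS = 1.246 × 10⁻³ + 4.86 × 10⁻⁴ = 1.732 × 10⁻³, so Δρ ≈ 1.774 kg m⁻³.
N² = (g/ρ₀)·Δρ/Δz = g·(Δρ/ρ₀)/Δz = 9.8 × 1.732 × 10⁻³ / 53 = 3.2026 × 10⁻⁴ s⁻².
N = √(3.2026 × 10⁻⁴) = 0.017896 rad s⁻¹ → T = 2π/N = 351.09 s = 5.8515 min ≈ 5.85 min.

5.85 min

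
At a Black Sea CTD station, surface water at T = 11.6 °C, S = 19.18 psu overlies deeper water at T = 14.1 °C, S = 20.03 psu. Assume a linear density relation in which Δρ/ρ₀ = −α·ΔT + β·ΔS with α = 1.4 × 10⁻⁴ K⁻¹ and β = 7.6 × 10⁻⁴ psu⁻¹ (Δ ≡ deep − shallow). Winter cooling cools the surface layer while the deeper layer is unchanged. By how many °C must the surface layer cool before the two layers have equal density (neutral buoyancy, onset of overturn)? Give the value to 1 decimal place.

2.1 °C

Neutral buoyancy requires Δρ = 0, i.e. −α(T_deep − T_surf′) + β(S_deep − S_surf) = 0.
T_surf′ = T_deep − (β/α)·ΔS = 14.1 − (7.6 × 10⁻⁴/1.4 × 10⁻⁴)·(+0.85) = 9.486 °C.
Cooling required: 11.6 − (9.486) = 2.114 °C.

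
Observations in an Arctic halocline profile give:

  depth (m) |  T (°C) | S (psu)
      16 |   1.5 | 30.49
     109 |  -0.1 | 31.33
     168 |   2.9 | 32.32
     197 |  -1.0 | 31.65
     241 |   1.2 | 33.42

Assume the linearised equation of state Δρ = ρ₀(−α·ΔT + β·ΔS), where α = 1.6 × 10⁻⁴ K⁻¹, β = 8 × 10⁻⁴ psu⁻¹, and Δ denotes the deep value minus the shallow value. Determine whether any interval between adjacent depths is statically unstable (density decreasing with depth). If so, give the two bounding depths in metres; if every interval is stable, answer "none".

Evaluate Δρ/ρ₀ = −αΔT + βΔS across each adjacent pair:
  16–109 m: −αΔT+βΔS = −(1.6 × 10⁻⁴)(-1.6)+(8 × 10⁻⁴)(+0.84) = 9.3 × 10⁻⁴ → stable
  109–168 m: −αΔT+βΔS = −(1.6 × 10⁻⁴)(+3.0)+(8 × 10⁻⁴)(+0.99) = 3.1 × 10⁻⁴ → stable
  168–197 m: −αΔT+βΔS = −(1.6 × 10⁻⁴)(-3.9)+(8 × 10⁻⁴)(-0.67) = 8.8 × 10⁻⁵ → stable
  197–241 m: −αΔT+βΔS = −(1.6 × 10⁻⁴)(+2.2)+(8 × 10⁻⁴)(+1.77) = 1.1 × 10⁻³ → stable
Every interval has Δρ > 0: the column is stably stratified throughout.

none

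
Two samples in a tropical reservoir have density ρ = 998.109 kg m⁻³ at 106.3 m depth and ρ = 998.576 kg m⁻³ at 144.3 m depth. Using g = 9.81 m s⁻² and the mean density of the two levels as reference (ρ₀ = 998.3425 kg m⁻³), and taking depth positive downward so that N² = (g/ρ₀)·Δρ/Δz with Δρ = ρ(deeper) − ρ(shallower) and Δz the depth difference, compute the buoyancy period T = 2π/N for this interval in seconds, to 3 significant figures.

572 s

Δρ = 998.576 − 998.109 = 0.467 kg m⁻³ over Δz = 144.3 − 106.3 = 38 m.
N² = (9.81/998.3425) × (0.467/38) = 1.2076 × 10⁻⁴ s⁻².
N = √(1.2076 × 10⁻⁴) = 0.010989 rad s⁻¹, so T = 2π/N = 571.77 s ≈ 572 s.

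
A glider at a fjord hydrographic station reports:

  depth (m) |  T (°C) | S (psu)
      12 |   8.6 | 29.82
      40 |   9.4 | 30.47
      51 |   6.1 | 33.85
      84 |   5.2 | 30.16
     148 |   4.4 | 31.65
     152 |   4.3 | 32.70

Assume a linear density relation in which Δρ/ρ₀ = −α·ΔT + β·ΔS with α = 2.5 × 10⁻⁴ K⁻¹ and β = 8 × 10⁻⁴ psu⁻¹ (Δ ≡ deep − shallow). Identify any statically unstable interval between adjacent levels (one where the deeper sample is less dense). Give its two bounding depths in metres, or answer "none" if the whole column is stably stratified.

Evaluate Δρ/ρ₀ = −αΔT + βΔS across each adjacent pair:
  12–40 m: −αΔT+βΔS = −(2.5 × 10⁻⁴)(+0.8)+(8 × 10⁻⁴)(+0.65) = 3.2 × 10⁻⁴ → stable
  40–51 m: −αΔT+βΔS = −(2.5 × 10⁻⁴)(-3.3)+(8 × 10⁻⁴)(+3.38) = 3.5 × 10⁻³ → stable
  51–84 m: −αΔT+βΔS = −(2.5 × 10⁻⁴)(-0.9)+(8 × 10⁻⁴)(-3.69) = -2.7 × 10⁻³ → UNSTABLE
  84–148 m: −αΔT+βΔS = −(2.5 × 10⁻⁴)(-0.8)+(8 × 10⁻⁴)(+1.49) = 1.4 × 10⁻³ → stable
  148–152 m: −αΔT+βΔS = −(2.5 × 10⁻⁴)(-0.1)+(8 × 10⁻⁴)(+1.05) = 8.6 × 10⁻⁴ → stable
The 51–84 m interval has Δρ < 0: lighter water underlies denser water.

51–84 m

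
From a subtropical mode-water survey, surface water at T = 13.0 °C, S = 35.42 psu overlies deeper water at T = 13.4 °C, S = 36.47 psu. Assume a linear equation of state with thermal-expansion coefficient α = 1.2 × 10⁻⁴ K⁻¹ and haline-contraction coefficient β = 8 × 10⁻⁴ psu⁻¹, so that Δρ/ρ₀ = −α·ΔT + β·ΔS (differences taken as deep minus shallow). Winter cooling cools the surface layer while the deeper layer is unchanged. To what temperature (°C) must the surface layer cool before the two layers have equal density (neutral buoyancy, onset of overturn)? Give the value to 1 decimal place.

Neutral buoyancy requires Δρ = 0, i.e. −α(T_deep − T_surf′) + β(S_deep − S_surf) = 0.
T_surf′ = T_deep − (β/α)·ΔS = 13.4 − (8 × 10⁻⁴/1.2 × 10⁻⁴)·(+1.05) = 6.400 °C.
Cooling required: 13.0 − (6.400) = 6.600 °C.

6.4 °C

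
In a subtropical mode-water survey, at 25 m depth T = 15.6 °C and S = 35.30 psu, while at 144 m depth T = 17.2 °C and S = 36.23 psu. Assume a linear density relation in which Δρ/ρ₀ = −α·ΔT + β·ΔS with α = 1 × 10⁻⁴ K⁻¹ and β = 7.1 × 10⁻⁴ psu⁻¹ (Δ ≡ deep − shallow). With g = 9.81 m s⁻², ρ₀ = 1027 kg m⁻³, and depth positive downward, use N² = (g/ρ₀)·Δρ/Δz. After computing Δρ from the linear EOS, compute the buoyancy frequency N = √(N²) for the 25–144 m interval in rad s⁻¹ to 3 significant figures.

ΔT = +1.6 K, ΔS = +0.93 psu (deep − shallow).
Δρ/ρ₀ = −αΔT + βΔS = -1.60 × 10⁻⁴ + 6.603 × 10⁻⁴ = 5.003 × 10⁻⁴, so Δρ ≈ 0.5138 kg m⁻³.
N² = (g/ρ₀)·Δρ/Δz = g·(Δρ/ρ₀)/Δz = 9.81 × 5.003 × 10⁻⁴ / 119 = 4.1243 × 10⁻⁵ s⁻².
N = √(4.1243 × 10⁻⁵) = 6.4221 × 10⁻³ rad s⁻¹ ≈ 6.42 × 10⁻³ rad s⁻¹.

6.42 × 10⁻³ rad s⁻¹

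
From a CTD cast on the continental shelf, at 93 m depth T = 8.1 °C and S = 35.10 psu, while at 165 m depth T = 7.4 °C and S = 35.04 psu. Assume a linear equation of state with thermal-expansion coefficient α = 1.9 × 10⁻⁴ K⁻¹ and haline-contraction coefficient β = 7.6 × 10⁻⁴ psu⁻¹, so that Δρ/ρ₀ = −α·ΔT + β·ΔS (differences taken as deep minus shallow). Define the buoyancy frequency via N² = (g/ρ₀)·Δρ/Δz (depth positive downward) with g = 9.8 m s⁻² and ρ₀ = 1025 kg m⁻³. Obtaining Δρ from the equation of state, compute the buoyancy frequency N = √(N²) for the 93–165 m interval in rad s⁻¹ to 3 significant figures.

ΔT = -0.7 K, ΔS = -0.06 psu (deep − shallow).
Δρ/ρ₀ = −αΔT + βΔS = 1.33 × 10⁻⁴ − 4.56 × 10⁻⁵ = 8.74 × 10⁻⁵, so Δρ ≈ 0.08959 kg m⁻³.
N² = (g/ρ₀)·Δρ/Δz = g·(Δρ/ρ₀)/Δz = 9.8 × 8.74 × 10⁻⁵ / 72 = 1.1896 × 10⁻⁵ s⁻².
N = √(1.1896 × 10⁻⁵) = 3.4491 × 10⁻³ rad s⁻¹ ≈ 3.45 × 10⁻³ rad s⁻¹.

3.45 × 10⁻³ rad s⁻¹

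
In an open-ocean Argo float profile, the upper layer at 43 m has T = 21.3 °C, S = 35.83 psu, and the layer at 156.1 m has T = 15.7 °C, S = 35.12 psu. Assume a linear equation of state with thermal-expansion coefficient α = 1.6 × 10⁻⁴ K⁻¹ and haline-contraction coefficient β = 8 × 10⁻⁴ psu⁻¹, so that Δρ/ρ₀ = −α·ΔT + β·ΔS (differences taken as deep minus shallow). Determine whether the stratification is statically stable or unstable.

ΔT = 15.7 − 21.3 = -5.6 K and ΔS = 35.12 − 35.83 = -0.71 psu (deep − shallow).
−αΔT = 8.96 × 10⁻⁴; βΔS = -5.68 × 10⁻⁴; sum Δρ/ρ₀ = 3.28 × 10⁻⁴.
Δρ/ρ₀ > 0, so Δρ > 0: deeper water is denser → statically stable.

stable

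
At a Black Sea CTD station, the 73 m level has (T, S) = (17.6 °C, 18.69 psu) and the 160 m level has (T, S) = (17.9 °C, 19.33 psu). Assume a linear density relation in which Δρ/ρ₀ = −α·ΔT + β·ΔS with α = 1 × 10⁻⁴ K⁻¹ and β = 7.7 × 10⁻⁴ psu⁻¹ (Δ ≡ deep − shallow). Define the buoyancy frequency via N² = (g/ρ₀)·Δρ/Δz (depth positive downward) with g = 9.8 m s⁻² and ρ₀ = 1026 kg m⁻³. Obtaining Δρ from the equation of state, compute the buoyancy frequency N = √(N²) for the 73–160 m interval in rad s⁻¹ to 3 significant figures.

ΔT = +0.3 K, ΔS = +0.64 psu (deep − shallow).
Δρ/ρ₀ = −αΔT + βΔS = -3.00 × 10⁻⁵ + 4.928 × 10⁻⁴ = 4.628 × 10⁻⁴, so Δρ ≈ 0.4748 kg m⁻³.
N² = (g/ρ₀)·Δρ/Δz = g·(Δρ/ρ₀)/Δz = 9.8 × 4.628 × 10⁻⁴ / 87 = 5.2131 × 10⁻⁵ s⁻².
N = √(5.2131 × 10⁻⁵) = 7.2202 × 10⁻³ rad s⁻¹ ≈ 7.22 × 10⁻³ rad s⁻¹.

7.22 × 10⁻³ rad s⁻¹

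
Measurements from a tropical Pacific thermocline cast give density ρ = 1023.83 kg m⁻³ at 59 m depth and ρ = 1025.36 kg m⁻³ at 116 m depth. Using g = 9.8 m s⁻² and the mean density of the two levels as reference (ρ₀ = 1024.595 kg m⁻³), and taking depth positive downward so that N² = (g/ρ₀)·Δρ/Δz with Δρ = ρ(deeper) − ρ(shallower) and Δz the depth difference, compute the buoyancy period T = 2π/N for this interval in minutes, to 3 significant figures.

Δρ = 1025.36 − 1023.83 = 1.53 kg m⁻³ over Δz = 116 − 59 = 57 m.
N² = (9.8/1024.595) × (1.53/57) = 2.5674 × 10⁻⁴ s⁻².
N = √(2.5674 × 10⁻⁴) = 0.016023 rad s⁻¹, so T = 2π/N = 392.14 s = 6.5357 min ≈ 6.54 min.
Since Δρ > 0 the layer is stably stratified.

6.54 min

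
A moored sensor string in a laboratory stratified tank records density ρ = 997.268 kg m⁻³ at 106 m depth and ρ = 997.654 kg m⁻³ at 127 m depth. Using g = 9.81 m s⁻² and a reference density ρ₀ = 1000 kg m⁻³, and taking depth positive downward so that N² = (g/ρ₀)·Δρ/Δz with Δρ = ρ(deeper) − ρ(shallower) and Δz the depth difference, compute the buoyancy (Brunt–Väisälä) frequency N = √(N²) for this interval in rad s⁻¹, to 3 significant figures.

Δρ = 997.654 − 997.268 = 0.386 kg m⁻³ over Δz = 127 − 106 = 21 m.
N² = (9.81/1000) × (0.386/21) = 1.8032 × 10⁻⁴ s⁻².
N = √(1.8032 × 10⁻⁴) = 0.013428 rad s⁻¹ ≈ 0.0134 rad s⁻¹.

0.0134 rad s⁻¹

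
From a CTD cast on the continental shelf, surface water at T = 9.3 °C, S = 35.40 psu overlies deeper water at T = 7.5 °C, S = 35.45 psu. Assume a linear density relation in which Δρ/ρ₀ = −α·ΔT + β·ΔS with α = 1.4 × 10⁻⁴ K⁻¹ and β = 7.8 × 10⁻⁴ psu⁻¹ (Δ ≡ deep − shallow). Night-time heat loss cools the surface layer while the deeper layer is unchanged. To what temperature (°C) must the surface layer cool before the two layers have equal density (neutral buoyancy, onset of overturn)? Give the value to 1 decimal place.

7.2 °C

Neutral buoyancy requires Δρ = 0, i.e. −α(T_deep − T_surf′) + β(S_deep − S_surf) = 0.
T_surf′ = T_deep − (β/α)·ΔS = 7.5 − (7.8 × 10⁻⁴/1.4 × 10⁻⁴)·(+0.05) = 7.221 °C.
Cooling required: 9.3 − (7.221) = 2.079 °C.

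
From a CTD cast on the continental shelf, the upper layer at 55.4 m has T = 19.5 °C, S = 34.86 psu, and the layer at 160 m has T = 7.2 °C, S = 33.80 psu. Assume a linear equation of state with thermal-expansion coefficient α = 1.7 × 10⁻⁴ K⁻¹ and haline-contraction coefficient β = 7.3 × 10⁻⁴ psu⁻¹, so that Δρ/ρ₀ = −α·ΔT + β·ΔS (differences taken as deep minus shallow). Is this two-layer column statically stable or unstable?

stable

ΔT = 7.2 − 19.5 = -12.3 K and ΔS = 33.80 − 34.86 = -1.06 psu (deep − shallow).
−αΔT = 2.091 × 10⁻³; βΔS = -7.738 × 10⁻⁴; sum Δρ/ρ₀ = 1.3172 × 10⁻³.
Δρ/ρ₀ > 0, so Δρ > 0: deeper water is denser → statically stable.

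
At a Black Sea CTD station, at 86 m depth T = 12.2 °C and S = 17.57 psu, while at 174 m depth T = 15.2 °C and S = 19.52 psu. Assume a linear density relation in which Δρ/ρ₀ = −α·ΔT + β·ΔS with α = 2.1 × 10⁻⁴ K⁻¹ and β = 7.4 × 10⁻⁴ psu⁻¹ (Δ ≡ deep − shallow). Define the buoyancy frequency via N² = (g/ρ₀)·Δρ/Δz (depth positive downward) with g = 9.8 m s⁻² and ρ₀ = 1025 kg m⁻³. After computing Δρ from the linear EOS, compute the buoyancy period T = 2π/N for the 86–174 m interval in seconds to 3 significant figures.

ΔT = +3.0 K, ΔS = +1.95 psu (deep − shallow).
Δρ/ρ₀ = −αΔT + βΔS = -6.30 × 10⁻⁴ + 1.443 × 10⁻³ = 8.13 × 10⁻⁴, so Δρ ≈ 0.8333 kg m⁻³.
N² = (g/ρ₀)·Δρ/Δz = g·(Δρ/ρ₀)/Δz = 9.8 × 8.13 × 10⁻⁴ / 88 = 9.0539 × 10⁻⁵ s⁻².
N = √(9.0539 × 10⁻⁵) = 9.5152 × 10⁻³ rad s⁻¹ → T = 2π/N = 660.33 s ≈ 660 s.

660 s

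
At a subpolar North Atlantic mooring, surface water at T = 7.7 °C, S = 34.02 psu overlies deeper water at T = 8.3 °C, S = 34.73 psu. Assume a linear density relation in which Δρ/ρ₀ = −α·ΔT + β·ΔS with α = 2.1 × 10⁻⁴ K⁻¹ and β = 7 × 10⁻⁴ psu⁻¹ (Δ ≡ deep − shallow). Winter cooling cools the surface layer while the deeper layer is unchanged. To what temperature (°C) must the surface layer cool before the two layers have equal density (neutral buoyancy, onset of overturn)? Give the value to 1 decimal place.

5.9 °C

Neutral buoyancy requires Δρ = 0, i.e. −α(T_deep − T_surf′) + β(S_deep − S_surf) = 0.
T_surf′ = T_deep − (β/α)·ΔS = 8.3 − (7 × 10⁻⁴/2.1 × 10⁻⁴)·(+0.71) = 5.933 °C.
Cooling required: 7.7 − (5.933) = 1.767 °C.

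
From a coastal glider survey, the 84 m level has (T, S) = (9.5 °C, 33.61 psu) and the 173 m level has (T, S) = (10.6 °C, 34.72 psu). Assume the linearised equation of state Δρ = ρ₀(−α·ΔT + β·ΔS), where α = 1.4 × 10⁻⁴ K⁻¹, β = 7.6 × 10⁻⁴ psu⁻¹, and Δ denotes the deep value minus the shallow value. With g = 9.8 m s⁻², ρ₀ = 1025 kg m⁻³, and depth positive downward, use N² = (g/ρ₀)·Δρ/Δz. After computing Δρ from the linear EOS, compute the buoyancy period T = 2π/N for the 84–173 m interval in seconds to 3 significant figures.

721 s

ΔT = +1.1 K, ΔS = +1.11 psu (deep − shallow).
Δρ/ρ₀ = −αΔT + βΔS = -1.54 × 10⁻⁴ + 8.436 × 10⁻⁴ = 6.896 × 10⁻⁴, so Δρ ≈ 0.7068 kg m⁻³.
N² = (g/ρ₀)·Δρ/Δz = g·(Δρ/ρ₀)/Δz = 9.8 × 6.896 × 10⁻⁴ / 89 = 7.5933 × 10⁻⁵ s⁻².
N = √(7.5933 × 10⁻⁵) = 8.7140 × 10⁻³ rad s⁻¹ → T = 2π/N = 721.04 s ≈ 721 s.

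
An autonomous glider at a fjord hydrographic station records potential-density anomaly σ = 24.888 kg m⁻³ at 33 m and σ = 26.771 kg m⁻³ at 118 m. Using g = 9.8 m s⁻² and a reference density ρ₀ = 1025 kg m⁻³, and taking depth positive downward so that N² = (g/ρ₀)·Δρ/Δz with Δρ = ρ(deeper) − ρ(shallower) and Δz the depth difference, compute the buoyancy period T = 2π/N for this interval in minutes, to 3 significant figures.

Δρ = 1026.771 − 1024.888 = 1.883 kg m⁻³ over Δz = 118 − 33 = 85 m.
N² = (9.8/1025) × (1.883/85) = 2.1180 × 10⁻⁴ s⁻².
N = √(2.1180 × 10⁻⁴) = 0.014553 rad s⁻¹, so T = 2π/N = 431.75 s = 7.1958 min ≈ 7.20 min.

7.20 min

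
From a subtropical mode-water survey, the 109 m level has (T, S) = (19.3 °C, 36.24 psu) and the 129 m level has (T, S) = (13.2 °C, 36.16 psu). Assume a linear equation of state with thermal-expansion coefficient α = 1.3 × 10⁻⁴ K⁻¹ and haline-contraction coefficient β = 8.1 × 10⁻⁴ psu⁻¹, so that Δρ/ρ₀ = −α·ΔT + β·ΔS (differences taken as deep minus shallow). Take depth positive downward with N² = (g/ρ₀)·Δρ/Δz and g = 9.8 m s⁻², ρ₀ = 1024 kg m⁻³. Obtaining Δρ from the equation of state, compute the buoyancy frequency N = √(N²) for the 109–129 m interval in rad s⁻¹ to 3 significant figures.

0.0189 rad s⁻¹

ΔT = -6.1 K, ΔS = -0.08 psu (deep − shallow).
Δρ/ρ₀ = −αΔT + βΔS = 7.93 × 10⁻⁴ − 6.48 × 10⁻⁵ = 7.282 × 10⁻⁴, so Δρ ≈ 0.7457 kg m⁻³.
N² = (g/ρ₀)·Δρ/Δz = g·(Δρ/ρ₀)/Δz = 9.8 × 7.282 × 10⁻⁴ / 20 = 3.5682 × 10⁻⁴ s⁻².
N = √(3.5682 × 10⁻⁴) = 0.018890 rad s⁻¹ ≈ 0.0189 rad s⁻¹.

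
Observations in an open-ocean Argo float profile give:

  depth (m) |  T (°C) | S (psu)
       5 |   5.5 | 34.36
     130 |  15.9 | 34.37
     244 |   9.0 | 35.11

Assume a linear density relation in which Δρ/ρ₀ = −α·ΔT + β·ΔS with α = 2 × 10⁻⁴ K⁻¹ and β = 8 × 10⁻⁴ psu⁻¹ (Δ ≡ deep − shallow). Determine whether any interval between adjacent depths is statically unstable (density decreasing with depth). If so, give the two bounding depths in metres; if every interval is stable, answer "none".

Evaluate Δρ/ρ₀ = −αΔT + βΔS across each adjacent pair:
  5–130 m: −αΔT+βΔS = −(2 × 10⁻⁴)(+10.4)+(8 × 10⁻⁴)(+0.01) = -2.1 × 10⁻³ → UNSTABLE
  130–244 m: −αΔT+βΔS = −(2 × 10⁻⁴)(-6.9)+(8 × 10⁻⁴)(+0.74) = 2.0 × 10⁻³ → stable
The 5–130 m interval has Δρ < 0: lighter water underlies denser water.

5–130 m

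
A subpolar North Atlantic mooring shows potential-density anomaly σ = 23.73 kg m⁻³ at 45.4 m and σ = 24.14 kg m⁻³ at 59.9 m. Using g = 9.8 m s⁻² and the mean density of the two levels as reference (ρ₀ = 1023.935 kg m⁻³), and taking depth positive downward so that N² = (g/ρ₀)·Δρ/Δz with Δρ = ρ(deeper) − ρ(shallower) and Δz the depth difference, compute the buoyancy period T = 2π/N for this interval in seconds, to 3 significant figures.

Δρ = 1024.14 − 1023.73 = 0.41 kg m⁻³ over Δz = 59.9 − 45.4 = 14.5 m.
N² = (9.8/1023.935) × (0.41/14.5) = 2.7063 × 10⁻⁴ s⁻².
N = √(2.7063 × 10⁻⁴) = 0.016451 rad s⁻¹, so T = 2π/N = 381.93 s ≈ 382 s.
Since Δρ > 0 the layer is stably stratified.

382 s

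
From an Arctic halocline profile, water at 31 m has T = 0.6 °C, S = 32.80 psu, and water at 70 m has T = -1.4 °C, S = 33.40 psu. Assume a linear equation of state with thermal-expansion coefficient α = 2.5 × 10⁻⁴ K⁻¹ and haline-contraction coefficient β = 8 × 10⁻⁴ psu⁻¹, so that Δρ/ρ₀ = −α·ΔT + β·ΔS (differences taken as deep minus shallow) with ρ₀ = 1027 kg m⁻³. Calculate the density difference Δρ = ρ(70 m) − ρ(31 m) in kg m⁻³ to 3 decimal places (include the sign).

ΔT = -2.0 K, ΔS = +0.60 psu (deep − shallow).
Δρ/ρ₀ = −(2.5 × 10⁻⁴)(-2.0) + (8 × 10⁻⁴)(+0.60) = 9.80 × 10⁻⁴.
Δρ = 1027 × (9.80 × 10⁻⁴) = +1.006 kg m⁻³.
Positive Δρ: denser below, stable.

+1.006 kg m⁻³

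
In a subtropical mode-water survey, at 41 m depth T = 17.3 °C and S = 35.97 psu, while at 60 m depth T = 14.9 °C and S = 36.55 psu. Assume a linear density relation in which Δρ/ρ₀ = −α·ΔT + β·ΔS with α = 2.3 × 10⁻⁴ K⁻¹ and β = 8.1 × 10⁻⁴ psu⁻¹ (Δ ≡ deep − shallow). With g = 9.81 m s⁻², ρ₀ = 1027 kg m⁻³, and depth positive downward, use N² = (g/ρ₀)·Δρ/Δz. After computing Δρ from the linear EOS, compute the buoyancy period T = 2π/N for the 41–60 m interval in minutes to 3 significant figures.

ΔT = -2.4 K, ΔS = +0.58 psu (deep − shallow).
Δρ/ρ₀ = −αΔT + βΔS = 5.52 × 10⁻⁴ + 4.698 × 10⁻⁴ = 1.0218 × 10⁻³, so Δρ ≈ 1.049 kg m⁻³.
N² = (g/ρ₀)·Δρ/Δz = g·(Δρ/ρ₀)/Δz = 9.81 × 1.0218 × 10⁻³ / 19 = 5.2757 × 10⁻⁴ s⁻².
N = √(5.2757 × 10⁻⁴) = 0.022969 rad s⁻¹ → T = 2π/N = 273.55 s = 4.5592 min ≈ 4.56 min.

4.56 min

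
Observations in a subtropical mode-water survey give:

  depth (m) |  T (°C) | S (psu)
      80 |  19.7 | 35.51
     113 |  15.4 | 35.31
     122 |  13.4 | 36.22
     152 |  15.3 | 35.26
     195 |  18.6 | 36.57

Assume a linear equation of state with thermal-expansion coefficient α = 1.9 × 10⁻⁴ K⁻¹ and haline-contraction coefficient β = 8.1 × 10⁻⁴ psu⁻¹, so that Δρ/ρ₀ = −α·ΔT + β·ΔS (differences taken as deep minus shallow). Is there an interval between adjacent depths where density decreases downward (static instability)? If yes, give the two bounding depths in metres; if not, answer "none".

Evaluate Δρ/ρ₀ = −αΔT + βΔS across each adjacent pair:
  80–113 m: −αΔT+βΔS = −(1.9 × 10⁻⁴)(-4.3)+(8.1 × 10⁻⁴)(-0.20) = 6.5 × 10⁻⁴ → stable
  113–122 m: −αΔT+βΔS = −(1.9 × 10⁻⁴)(-2.0)+(8.1 × 10⁻⁴)(+0.91) = 1.1 × 10⁻³ → stable
  122–152 m: −αΔT+βΔS = −(1.9 × 10⁻⁴)(+1.9)+(8.1 × 10⁻⁴)(-0.96) = -1.1 × 10⁻³ → UNSTABLE
  152–195 m: −αΔT+βΔS = −(1.9 × 10⁻⁴)(+3.3)+(8.1 × 10⁻⁴)(+1.31) = 4.3 × 10⁻⁴ → stable
The 122–152 m interval has Δρ < 0: lighter water underlies denser water.

122–152 m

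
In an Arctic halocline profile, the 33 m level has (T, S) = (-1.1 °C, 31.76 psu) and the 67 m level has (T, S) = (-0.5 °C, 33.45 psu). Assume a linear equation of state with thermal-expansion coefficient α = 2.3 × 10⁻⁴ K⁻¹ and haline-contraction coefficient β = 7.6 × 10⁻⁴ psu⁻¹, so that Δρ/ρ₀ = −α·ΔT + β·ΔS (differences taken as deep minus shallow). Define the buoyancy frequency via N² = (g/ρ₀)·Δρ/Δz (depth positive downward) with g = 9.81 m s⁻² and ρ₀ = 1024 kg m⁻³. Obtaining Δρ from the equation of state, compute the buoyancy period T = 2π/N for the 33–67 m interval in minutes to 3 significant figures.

5.76 min

ΔT = +0.6 K, ΔS = +1.69 psu (deep − shallow).
Δρ/ρ₀ = −αΔT + βΔS = -1.38 × 10⁻⁴ + 1.2844 × 10⁻³ = 1.1464 × 10⁻³, so Δρ ≈ 1.174 kg m⁻³.
N² = (g/ρ₀)·Δρ/Δz = g·(Δρ/ρ₀)/Δz = 9.81 × 1.1464 × 10⁻³ / 34 = 3.3077 × 10⁻⁴ s⁻².
N = √(3.3077 × 10⁻⁴) = 0.018187 rad s⁻¹ → T = 2π/N = 345.48 s = 5.7580 min ≈ 5.76 min.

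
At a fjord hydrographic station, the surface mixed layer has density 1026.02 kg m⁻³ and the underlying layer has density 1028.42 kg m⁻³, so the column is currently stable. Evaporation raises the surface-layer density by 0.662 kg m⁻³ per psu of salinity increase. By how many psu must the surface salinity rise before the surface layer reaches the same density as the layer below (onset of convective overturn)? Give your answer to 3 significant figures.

3.63 psu

Density deficit of the surface layer: 1028.42 − 1026.02 = 2.4 kg m⁻³.
Required change = 2.4 / 0.662 = 3.63 psu.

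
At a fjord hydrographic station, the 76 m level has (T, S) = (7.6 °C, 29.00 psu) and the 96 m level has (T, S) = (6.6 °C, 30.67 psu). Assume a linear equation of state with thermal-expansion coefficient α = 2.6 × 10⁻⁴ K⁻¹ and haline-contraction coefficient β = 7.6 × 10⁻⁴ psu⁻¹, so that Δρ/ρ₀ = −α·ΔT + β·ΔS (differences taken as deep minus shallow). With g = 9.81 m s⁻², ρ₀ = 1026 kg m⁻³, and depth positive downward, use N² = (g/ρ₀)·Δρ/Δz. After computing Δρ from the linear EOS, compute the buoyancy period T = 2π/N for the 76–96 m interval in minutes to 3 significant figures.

ΔT = -1.0 K, ΔS = +1.67 psu (deep − shallow).
Δρ/ρ₀ = −αΔT + βΔS = 2.60 × 10⁻⁴ + 1.2692 × 10⁻³ = 1.5292 × 10⁻³, so Δρ ≈ 1.569 kg m⁻³.
N² = (g/ρ₀)·Δρ/Δz = g·(Δρ/ρ₀)/Δz = 9.81 × 1.5292 × 10⁻³ / 20 = 7.5007 × 10⁻⁴ s⁻².
N = √(7.5007 × 10⁻⁴) = 0.027387 rad s⁻¹ → T = 2π/N = 229.42 s = 3.8237 min ≈ 3.82 min.

3.82 min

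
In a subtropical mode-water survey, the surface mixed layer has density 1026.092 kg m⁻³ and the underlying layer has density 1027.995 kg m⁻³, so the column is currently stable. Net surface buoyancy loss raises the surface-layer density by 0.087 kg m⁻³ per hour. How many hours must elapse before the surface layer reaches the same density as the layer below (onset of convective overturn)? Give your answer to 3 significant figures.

21.9 hours

Density deficit of the surface layer: 1027.995 − 1026.092 = 1.903 kg m⁻³.
Required change = 1.903 / 0.087 = 21.9 hours.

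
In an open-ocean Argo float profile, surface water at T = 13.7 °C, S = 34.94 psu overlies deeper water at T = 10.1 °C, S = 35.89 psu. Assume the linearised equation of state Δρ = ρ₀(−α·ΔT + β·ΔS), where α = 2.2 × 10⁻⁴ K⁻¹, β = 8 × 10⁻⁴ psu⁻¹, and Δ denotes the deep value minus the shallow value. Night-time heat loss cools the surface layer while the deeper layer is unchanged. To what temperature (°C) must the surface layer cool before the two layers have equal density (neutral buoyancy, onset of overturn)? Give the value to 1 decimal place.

6.6 °C

Neutral buoyancy requires Δρ = 0, i.e. −α(T_deep − T_surf′) + β(S_deep − S_surf) = 0.
T_surf′ = T_deep − (β/α)·ΔS = 10.1 − (8 × 10⁻⁴/2.2 × 10⁻⁴)·(+0.95) = 6.645 °C.
Cooling required: 13.7 − (6.645) = 7.055 °C.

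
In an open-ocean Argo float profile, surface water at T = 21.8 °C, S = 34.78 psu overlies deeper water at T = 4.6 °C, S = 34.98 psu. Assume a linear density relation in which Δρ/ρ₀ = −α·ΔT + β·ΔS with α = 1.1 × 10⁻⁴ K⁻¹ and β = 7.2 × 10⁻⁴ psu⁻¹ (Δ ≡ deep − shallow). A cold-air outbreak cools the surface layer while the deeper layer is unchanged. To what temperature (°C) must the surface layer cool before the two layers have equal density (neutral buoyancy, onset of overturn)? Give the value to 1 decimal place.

3.3 °C

Neutral buoyancy requires Δρ = 0, i.e. −α(T_deep − T_surf′) + β(S_deep − S_surf) = 0.
T_surf′ = T_deep − (β/α)·ΔS = 4.6 − (7.2 × 10⁻⁴/1.1 × 10⁻⁴)·(+0.20) = 3.291 °C.
Cooling required: 21.8 − (3.291) = 18.509 °C.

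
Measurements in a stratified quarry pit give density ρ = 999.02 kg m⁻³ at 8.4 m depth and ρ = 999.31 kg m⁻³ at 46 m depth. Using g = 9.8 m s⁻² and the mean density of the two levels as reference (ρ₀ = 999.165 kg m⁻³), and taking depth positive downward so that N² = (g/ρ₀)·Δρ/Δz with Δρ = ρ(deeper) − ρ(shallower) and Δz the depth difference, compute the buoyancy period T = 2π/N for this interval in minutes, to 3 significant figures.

12.0 min

Δρ = 999.31 − 999.02 = 0.29 kg m⁻³ over Δz = 46 − 8.4 = 37.6 m.
N² = (9.8/999.165) × (0.29/37.6) = 7.5648 × 10⁻⁵ s⁻².
N = √(7.5648 × 10⁻⁵) = 8.6976 × 10⁻³ rad s⁻¹, so T = 2π/N = 722.40 s = 12.040 min ≈ 12.0 min.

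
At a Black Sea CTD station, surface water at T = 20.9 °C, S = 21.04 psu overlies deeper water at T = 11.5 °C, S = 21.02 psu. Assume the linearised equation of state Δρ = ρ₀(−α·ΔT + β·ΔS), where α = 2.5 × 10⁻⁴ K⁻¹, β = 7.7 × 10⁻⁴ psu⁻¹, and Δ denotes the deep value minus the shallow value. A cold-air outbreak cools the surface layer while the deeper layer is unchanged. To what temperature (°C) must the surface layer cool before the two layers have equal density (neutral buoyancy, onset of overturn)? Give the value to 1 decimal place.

11.6 °C

Neutral buoyancy requires Δρ = 0, i.e. −α(T_deep − T_surf′) + β(S_deep − S_surf) = 0.
T_surf′ = T_deep − (β/α)·ΔS = 11.5 − (7.7 × 10⁻⁴/2.5 × 10⁻⁴)·(-0.02) = 11.562 °C.
Cooling required: 20.9 − (11.562) = 9.338 °C.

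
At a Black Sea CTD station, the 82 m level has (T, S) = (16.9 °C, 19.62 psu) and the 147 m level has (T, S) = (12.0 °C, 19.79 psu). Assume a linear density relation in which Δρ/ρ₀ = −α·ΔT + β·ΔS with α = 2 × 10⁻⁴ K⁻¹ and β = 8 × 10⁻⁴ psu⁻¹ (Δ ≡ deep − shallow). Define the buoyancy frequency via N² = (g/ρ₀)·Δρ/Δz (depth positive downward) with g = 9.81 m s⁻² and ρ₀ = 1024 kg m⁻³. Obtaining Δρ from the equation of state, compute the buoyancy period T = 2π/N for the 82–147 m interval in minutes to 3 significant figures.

8.07 min

ΔT = -4.9 K, ΔS = +0.17 psu (deep − shallow).
Δρ/ρ₀ = −αΔT + βΔS = 9.80 × 10⁻⁴ + 1.36 × 10⁻⁴ = 1.116 × 10⁻³, so Δρ ≈ 1.143 kg m⁻³.
N² = (g/ρ₀)·Δρ/Δz = g·(Δρ/ρ₀)/Δz = 9.81 × 1.116 × 10⁻³ / 65 = 1.6843 × 10⁻⁴ s⁻².
N = √(1.6843 × 10⁻⁴) = 0.012978 rad s⁻¹ → T = 2π/N = 484.14 s = 8.0690 min ≈ 8.07 min.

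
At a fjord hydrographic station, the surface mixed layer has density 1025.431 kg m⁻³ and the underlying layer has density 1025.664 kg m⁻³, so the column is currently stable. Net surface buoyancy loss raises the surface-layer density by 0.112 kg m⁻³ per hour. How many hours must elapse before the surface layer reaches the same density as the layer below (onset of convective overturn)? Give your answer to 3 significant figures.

2.08 hours

Density deficit of the surface layer: 1025.664 − 1025.431 = 0.233 kg m⁻³.
Required change = 0.233 / 0.112 = 2.08 hours.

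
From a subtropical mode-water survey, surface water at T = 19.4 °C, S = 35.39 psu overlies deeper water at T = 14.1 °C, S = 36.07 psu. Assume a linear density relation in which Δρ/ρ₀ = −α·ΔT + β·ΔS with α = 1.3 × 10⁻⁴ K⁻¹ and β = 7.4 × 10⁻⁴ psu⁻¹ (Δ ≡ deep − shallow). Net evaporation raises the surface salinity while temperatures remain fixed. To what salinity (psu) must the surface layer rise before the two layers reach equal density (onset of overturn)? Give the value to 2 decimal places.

37.00 psu

Neutral buoyancy requires −α(T_deep − T_surf) + β(S_deep − S_surf′) = 0.
S_surf′ = S_deep − (α/β)·ΔT = 36.07 − (1.3 × 10⁻⁴/7.4 × 10⁻⁴)·(-5.3) = 37.0011 psu.
Increase required: 37.0011 − 35.39 = 1.6111 psu.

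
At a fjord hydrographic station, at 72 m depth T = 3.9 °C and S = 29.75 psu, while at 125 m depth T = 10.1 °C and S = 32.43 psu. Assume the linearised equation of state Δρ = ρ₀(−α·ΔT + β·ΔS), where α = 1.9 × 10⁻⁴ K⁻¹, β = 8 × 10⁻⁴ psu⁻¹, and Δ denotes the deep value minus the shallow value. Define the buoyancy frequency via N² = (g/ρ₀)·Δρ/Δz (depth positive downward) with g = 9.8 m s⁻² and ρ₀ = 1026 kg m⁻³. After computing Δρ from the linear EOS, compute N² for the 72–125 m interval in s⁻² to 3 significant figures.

1.79 × 10⁻⁴ s⁻²

ΔT = +6.2 K, ΔS = +2.68 psu (deep − shallow).
Δρ/ρ₀ = −αΔT + βΔS = -1.178 × 10⁻³ + 2.144 × 10⁻³ = 9.66 × 10⁻⁴, so Δρ ≈ 0.9911 kg m⁻³.
N² = (g/ρ₀)·Δρ/Δz = g·(Δρ/ρ₀)/Δz = 9.8 × 9.66 × 10⁻⁴ / 53 = 1.7862 × 10⁻⁴ s⁻² ≈ 1.79 × 10⁻⁴ s⁻².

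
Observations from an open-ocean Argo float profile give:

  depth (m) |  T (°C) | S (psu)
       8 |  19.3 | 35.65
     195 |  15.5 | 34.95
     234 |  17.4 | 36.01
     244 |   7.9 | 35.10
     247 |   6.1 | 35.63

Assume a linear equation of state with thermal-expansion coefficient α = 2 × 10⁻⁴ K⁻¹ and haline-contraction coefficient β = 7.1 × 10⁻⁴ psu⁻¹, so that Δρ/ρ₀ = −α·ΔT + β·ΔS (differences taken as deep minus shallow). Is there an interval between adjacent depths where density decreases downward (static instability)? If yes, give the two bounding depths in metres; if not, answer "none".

none

Evaluate Δρ/ρ₀ = −αΔT + βΔS across each adjacent pair:
  8–195 m: −αΔT+βΔS = −(2 × 10⁻⁴)(-3.8)+(7.1 × 10⁻⁴)(-0.70) = 2.6 × 10⁻⁴ → stable
  195–234 m: −αΔT+βΔS = −(2 × 10⁻⁴)(+1.9)+(7.1 × 10⁻⁴)(+1.06) = 3.7 × 10⁻⁴ → stable
  234–244 m: −αΔT+βΔS = −(2 × 10⁻⁴)(-9.5)+(7.1 × 10⁻⁴)(-0.91) = 1.3 × 10⁻³ → stable
  244–247 m: −αΔT+βΔS = −(2 × 10⁻⁴)(-1.8)+(7.1 × 10⁻⁴)(+0.53) = 7.4 × 10⁻⁴ → stable
Every interval has Δρ > 0: the column is stably stratified throughout.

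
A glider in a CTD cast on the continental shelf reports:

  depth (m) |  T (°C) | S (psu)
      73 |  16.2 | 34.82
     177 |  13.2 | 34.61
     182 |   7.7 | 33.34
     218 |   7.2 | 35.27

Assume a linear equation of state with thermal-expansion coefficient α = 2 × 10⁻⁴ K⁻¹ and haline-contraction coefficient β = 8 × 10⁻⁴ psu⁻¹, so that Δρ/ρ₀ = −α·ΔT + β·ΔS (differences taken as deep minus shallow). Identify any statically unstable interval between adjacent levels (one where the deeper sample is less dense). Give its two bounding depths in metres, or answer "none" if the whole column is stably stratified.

none

Evaluate Δρ/ρ₀ = −αΔT + βΔS across each adjacent pair:
  73–177 m: −αΔT+βΔS = −(2 × 10⁻⁴)(-3.0)+(8 × 10⁻⁴)(-0.21) = 4.3 × 10⁻⁴ → stable
  177–182 m: −αΔT+βΔS = −(2 × 10⁻⁴)(-5.5)+(8 × 10⁻⁴)(-1.27) = 8.4 × 10⁻⁵ → stable
  182–218 m: −αΔT+βΔS = −(2 × 10⁻⁴)(-0.5)+(8 × 10⁻⁴)(+1.93) = 1.6 × 10⁻³ → stable
Every interval has Δρ > 0: the column is stably stratified throughout.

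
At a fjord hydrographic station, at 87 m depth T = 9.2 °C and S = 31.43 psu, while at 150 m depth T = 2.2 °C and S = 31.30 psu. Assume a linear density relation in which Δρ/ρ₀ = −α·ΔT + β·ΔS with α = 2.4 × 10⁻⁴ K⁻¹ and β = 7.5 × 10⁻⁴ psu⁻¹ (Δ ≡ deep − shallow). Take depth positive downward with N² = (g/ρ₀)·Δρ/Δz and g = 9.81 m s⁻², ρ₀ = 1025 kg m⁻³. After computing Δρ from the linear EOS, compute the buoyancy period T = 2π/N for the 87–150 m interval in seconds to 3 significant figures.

ΔT = -7.0 K, ΔS = -0.13 psu (deep − shallow).
Δρ/ρ₀ = −αΔT + βΔS = 1.68 × 10⁻³ − 9.75 × 10⁻⁵ = 1.5825 × 10⁻³, so Δρ ≈ 1.622 kg m⁻³.
N² = (g/ρ₀)·Δρ/Δz = g·(Δρ/ρ₀)/Δz = 9.81 × 1.5825 × 10⁻³ / 63 = 2.4642 × 10⁻⁴ s⁻².
N = √(2.4642 × 10⁻⁴) = 0.015698 rad s⁻¹ → T = 2π/N = 400.25 s ≈ 400 s.

400 s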